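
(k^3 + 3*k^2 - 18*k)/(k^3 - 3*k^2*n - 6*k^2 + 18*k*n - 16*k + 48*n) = k*(k^2 + 3*k - 18)/(k^3 - 3*k^2*n - 6*k^2 + 18*k*n - 16*k + 48*n)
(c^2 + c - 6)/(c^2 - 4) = (c + 3)/(c + 2)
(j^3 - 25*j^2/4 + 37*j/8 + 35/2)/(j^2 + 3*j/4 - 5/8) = (2*j^2 - 15*j + 28)/(2*j - 1)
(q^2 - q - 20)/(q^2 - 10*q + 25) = (q + 4)/(q - 5)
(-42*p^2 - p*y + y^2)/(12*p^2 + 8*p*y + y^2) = (-7*p + y)/(2*p + y)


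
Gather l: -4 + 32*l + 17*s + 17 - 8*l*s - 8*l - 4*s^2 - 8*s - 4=l*(24 - 8*s) - 4*s^2 + 9*s + 9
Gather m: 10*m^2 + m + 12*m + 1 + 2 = 10*m^2 + 13*m + 3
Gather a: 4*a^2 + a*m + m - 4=4*a^2 + a*m + m - 4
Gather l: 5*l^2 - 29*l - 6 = 5*l^2 - 29*l - 6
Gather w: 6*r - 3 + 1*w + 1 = 6*r + w - 2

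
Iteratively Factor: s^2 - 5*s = (s)*(s - 5)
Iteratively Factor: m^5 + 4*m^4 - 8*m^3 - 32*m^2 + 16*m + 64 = (m + 2)*(m^4 + 2*m^3 - 12*m^2 - 8*m + 32) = (m + 2)*(m + 4)*(m^3 - 2*m^2 - 4*m + 8) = (m - 2)*(m + 2)*(m + 4)*(m^2 - 4) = (m - 2)^2*(m + 2)*(m + 4)*(m + 2)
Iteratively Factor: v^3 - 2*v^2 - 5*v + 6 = (v - 3)*(v^2 + v - 2) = (v - 3)*(v + 2)*(v - 1)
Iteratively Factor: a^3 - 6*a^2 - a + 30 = (a - 5)*(a^2 - a - 6) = (a - 5)*(a - 3)*(a + 2)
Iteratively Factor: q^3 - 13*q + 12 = (q + 4)*(q^2 - 4*q + 3) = (q - 3)*(q + 4)*(q - 1)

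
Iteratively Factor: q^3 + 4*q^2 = (q)*(q^2 + 4*q) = q^2*(q + 4)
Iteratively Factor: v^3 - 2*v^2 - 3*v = (v - 3)*(v^2 + v) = (v - 3)*(v + 1)*(v)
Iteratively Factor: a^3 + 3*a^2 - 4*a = (a)*(a^2 + 3*a - 4) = a*(a - 1)*(a + 4)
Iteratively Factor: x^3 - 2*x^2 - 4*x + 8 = (x + 2)*(x^2 - 4*x + 4) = (x - 2)*(x + 2)*(x - 2)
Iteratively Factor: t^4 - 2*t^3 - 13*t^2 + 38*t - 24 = (t - 2)*(t^3 - 13*t + 12) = (t - 3)*(t - 2)*(t^2 + 3*t - 4) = (t - 3)*(t - 2)*(t - 1)*(t + 4)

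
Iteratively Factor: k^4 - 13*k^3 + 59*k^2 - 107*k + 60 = (k - 5)*(k^3 - 8*k^2 + 19*k - 12) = (k - 5)*(k - 4)*(k^2 - 4*k + 3) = (k - 5)*(k - 4)*(k - 1)*(k - 3)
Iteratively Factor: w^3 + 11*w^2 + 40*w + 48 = (w + 3)*(w^2 + 8*w + 16) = (w + 3)*(w + 4)*(w + 4)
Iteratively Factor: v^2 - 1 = (v - 1)*(v + 1)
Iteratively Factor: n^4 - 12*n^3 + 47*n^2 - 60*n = (n - 4)*(n^3 - 8*n^2 + 15*n) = (n - 4)*(n - 3)*(n^2 - 5*n) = (n - 5)*(n - 4)*(n - 3)*(n)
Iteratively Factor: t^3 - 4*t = (t + 2)*(t^2 - 2*t) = t*(t + 2)*(t - 2)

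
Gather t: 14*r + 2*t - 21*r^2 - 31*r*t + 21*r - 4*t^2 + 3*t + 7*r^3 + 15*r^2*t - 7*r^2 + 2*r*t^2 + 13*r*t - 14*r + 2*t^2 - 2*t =7*r^3 - 28*r^2 + 21*r + t^2*(2*r - 2) + t*(15*r^2 - 18*r + 3)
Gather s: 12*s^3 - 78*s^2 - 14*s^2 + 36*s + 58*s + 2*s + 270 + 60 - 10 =12*s^3 - 92*s^2 + 96*s + 320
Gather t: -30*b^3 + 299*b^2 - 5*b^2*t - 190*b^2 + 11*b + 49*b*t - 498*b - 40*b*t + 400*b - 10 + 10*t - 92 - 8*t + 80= -30*b^3 + 109*b^2 - 87*b + t*(-5*b^2 + 9*b + 2) - 22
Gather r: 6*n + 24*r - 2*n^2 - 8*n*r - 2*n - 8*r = -2*n^2 + 4*n + r*(16 - 8*n)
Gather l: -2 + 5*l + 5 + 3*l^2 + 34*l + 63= 3*l^2 + 39*l + 66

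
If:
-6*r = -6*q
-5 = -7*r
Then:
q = 5/7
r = 5/7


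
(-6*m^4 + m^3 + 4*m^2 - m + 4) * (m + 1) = -6*m^5 - 5*m^4 + 5*m^3 + 3*m^2 + 3*m + 4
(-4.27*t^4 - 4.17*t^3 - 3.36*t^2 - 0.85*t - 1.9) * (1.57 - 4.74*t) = 20.2398*t^5 + 13.0619*t^4 + 9.3795*t^3 - 1.2462*t^2 + 7.6715*t - 2.983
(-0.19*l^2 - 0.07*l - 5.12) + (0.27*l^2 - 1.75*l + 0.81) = 0.08*l^2 - 1.82*l - 4.31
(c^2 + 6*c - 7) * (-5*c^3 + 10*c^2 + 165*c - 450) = -5*c^5 - 20*c^4 + 260*c^3 + 470*c^2 - 3855*c + 3150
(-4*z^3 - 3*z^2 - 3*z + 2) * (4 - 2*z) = 8*z^4 - 10*z^3 - 6*z^2 - 16*z + 8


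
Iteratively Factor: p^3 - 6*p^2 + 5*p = (p - 1)*(p^2 - 5*p) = p*(p - 1)*(p - 5)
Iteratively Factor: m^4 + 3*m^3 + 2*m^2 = (m)*(m^3 + 3*m^2 + 2*m) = m*(m + 1)*(m^2 + 2*m) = m*(m + 1)*(m + 2)*(m)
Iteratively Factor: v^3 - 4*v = (v)*(v^2 - 4) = v*(v + 2)*(v - 2)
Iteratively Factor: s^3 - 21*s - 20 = (s + 4)*(s^2 - 4*s - 5) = (s - 5)*(s + 4)*(s + 1)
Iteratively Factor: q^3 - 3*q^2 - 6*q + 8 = (q - 1)*(q^2 - 2*q - 8) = (q - 1)*(q + 2)*(q - 4)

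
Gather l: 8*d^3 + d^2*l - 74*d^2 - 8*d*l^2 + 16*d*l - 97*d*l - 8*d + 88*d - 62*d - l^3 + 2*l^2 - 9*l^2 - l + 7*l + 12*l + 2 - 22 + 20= 8*d^3 - 74*d^2 + 18*d - l^3 + l^2*(-8*d - 7) + l*(d^2 - 81*d + 18)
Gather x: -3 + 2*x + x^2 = x^2 + 2*x - 3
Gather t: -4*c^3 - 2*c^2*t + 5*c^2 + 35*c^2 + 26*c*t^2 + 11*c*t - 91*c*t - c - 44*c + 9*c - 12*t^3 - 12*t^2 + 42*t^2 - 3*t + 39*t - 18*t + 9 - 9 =-4*c^3 + 40*c^2 - 36*c - 12*t^3 + t^2*(26*c + 30) + t*(-2*c^2 - 80*c + 18)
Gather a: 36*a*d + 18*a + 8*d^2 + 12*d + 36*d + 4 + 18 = a*(36*d + 18) + 8*d^2 + 48*d + 22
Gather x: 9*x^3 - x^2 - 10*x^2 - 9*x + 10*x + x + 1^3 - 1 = 9*x^3 - 11*x^2 + 2*x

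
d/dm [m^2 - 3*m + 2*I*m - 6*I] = 2*m - 3 + 2*I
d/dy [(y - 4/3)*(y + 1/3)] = 2*y - 1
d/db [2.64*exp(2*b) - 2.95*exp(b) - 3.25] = (5.28*exp(b) - 2.95)*exp(b)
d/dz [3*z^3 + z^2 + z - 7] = 9*z^2 + 2*z + 1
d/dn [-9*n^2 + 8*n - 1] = 8 - 18*n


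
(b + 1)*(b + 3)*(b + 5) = b^3 + 9*b^2 + 23*b + 15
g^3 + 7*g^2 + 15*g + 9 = (g + 1)*(g + 3)^2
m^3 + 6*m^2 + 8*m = m*(m + 2)*(m + 4)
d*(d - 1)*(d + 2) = d^3 + d^2 - 2*d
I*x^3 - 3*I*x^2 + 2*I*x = x*(x - 2)*(I*x - I)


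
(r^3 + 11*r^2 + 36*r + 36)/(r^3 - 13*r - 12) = (r^2 + 8*r + 12)/(r^2 - 3*r - 4)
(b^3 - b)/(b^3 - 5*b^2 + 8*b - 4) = b*(b + 1)/(b^2 - 4*b + 4)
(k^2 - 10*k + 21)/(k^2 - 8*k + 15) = (k - 7)/(k - 5)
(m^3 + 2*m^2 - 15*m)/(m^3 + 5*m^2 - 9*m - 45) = m/(m + 3)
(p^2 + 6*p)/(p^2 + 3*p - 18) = p/(p - 3)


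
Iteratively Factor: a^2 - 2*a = (a - 2)*(a)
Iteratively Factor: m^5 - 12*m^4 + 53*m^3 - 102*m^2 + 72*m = (m - 2)*(m^4 - 10*m^3 + 33*m^2 - 36*m) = m*(m - 2)*(m^3 - 10*m^2 + 33*m - 36) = m*(m - 3)*(m - 2)*(m^2 - 7*m + 12) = m*(m - 3)^2*(m - 2)*(m - 4)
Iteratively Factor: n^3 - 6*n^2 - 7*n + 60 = (n - 4)*(n^2 - 2*n - 15) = (n - 5)*(n - 4)*(n + 3)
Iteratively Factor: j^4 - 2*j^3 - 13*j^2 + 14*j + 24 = (j - 2)*(j^3 - 13*j - 12) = (j - 2)*(j + 3)*(j^2 - 3*j - 4) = (j - 4)*(j - 2)*(j + 3)*(j + 1)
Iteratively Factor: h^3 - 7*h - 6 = (h + 2)*(h^2 - 2*h - 3) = (h + 1)*(h + 2)*(h - 3)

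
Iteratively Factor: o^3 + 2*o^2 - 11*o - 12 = (o + 4)*(o^2 - 2*o - 3) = (o + 1)*(o + 4)*(o - 3)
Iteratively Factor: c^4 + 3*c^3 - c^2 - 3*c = (c + 3)*(c^3 - c) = (c + 1)*(c + 3)*(c^2 - c) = (c - 1)*(c + 1)*(c + 3)*(c)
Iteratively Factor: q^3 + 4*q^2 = (q + 4)*(q^2) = q*(q + 4)*(q)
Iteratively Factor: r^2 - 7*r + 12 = (r - 4)*(r - 3)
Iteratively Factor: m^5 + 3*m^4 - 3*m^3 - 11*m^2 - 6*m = (m + 1)*(m^4 + 2*m^3 - 5*m^2 - 6*m) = (m + 1)^2*(m^3 + m^2 - 6*m) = (m + 1)^2*(m + 3)*(m^2 - 2*m) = m*(m + 1)^2*(m + 3)*(m - 2)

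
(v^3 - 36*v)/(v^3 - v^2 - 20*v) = (36 - v^2)/(-v^2 + v + 20)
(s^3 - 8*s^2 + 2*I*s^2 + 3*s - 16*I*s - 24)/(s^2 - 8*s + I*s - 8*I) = (s^2 + 2*I*s + 3)/(s + I)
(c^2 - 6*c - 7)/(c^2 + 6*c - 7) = (c^2 - 6*c - 7)/(c^2 + 6*c - 7)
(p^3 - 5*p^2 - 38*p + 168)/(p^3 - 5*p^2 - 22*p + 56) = (p^2 + 2*p - 24)/(p^2 + 2*p - 8)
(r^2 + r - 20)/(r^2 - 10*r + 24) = (r + 5)/(r - 6)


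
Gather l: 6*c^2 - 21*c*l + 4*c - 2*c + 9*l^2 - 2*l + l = 6*c^2 + 2*c + 9*l^2 + l*(-21*c - 1)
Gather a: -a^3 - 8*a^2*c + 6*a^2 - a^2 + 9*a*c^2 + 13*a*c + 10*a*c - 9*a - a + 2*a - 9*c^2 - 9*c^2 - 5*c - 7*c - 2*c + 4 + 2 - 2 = -a^3 + a^2*(5 - 8*c) + a*(9*c^2 + 23*c - 8) - 18*c^2 - 14*c + 4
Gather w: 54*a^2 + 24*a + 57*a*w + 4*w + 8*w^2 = 54*a^2 + 24*a + 8*w^2 + w*(57*a + 4)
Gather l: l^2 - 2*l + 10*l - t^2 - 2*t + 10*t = l^2 + 8*l - t^2 + 8*t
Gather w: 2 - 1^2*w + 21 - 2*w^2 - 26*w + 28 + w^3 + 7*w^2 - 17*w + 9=w^3 + 5*w^2 - 44*w + 60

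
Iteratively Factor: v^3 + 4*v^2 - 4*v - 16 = (v - 2)*(v^2 + 6*v + 8) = (v - 2)*(v + 4)*(v + 2)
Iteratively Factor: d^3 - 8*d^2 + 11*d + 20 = (d + 1)*(d^2 - 9*d + 20) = (d - 4)*(d + 1)*(d - 5)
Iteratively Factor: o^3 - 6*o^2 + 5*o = (o - 5)*(o^2 - o) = o*(o - 5)*(o - 1)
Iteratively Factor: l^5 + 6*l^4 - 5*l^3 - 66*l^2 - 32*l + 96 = (l - 3)*(l^4 + 9*l^3 + 22*l^2 - 32) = (l - 3)*(l + 2)*(l^3 + 7*l^2 + 8*l - 16) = (l - 3)*(l + 2)*(l + 4)*(l^2 + 3*l - 4) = (l - 3)*(l + 2)*(l + 4)^2*(l - 1)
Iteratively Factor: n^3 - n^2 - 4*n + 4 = (n + 2)*(n^2 - 3*n + 2) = (n - 2)*(n + 2)*(n - 1)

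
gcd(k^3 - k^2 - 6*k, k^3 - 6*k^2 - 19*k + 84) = k - 3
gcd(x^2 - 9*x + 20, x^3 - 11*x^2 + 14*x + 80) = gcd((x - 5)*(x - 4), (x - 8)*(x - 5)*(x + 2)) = x - 5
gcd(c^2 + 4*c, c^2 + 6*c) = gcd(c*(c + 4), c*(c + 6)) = c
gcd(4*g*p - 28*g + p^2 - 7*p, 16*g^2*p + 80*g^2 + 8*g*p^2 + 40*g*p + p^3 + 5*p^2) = 4*g + p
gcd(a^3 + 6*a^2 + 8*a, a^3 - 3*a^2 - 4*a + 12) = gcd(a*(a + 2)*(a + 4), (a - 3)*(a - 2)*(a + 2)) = a + 2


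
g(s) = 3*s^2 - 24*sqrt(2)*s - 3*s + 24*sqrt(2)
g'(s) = 6*s - 24*sqrt(2) - 3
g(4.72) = -73.59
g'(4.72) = -8.62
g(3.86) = -63.95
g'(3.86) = -13.78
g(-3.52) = 201.15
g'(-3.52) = -58.06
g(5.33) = -77.73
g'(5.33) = -4.96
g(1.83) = -23.61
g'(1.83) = -25.96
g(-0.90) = 69.62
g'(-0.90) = -42.34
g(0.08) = 31.01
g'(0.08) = -36.46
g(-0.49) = 52.76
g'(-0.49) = -39.88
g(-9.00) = 609.41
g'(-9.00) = -90.94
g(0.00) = 33.94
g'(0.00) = -36.94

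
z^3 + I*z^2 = z^2*(z + I)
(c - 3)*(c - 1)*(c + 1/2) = c^3 - 7*c^2/2 + c + 3/2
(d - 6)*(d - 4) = d^2 - 10*d + 24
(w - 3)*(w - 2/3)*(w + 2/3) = w^3 - 3*w^2 - 4*w/9 + 4/3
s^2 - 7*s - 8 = (s - 8)*(s + 1)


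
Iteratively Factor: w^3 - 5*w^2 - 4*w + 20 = (w - 2)*(w^2 - 3*w - 10) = (w - 5)*(w - 2)*(w + 2)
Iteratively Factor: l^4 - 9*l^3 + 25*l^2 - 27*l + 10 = (l - 5)*(l^3 - 4*l^2 + 5*l - 2) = (l - 5)*(l - 1)*(l^2 - 3*l + 2) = (l - 5)*(l - 2)*(l - 1)*(l - 1)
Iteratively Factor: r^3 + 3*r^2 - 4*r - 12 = (r + 2)*(r^2 + r - 6) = (r - 2)*(r + 2)*(r + 3)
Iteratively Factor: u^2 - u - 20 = (u + 4)*(u - 5)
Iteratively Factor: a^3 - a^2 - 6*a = (a - 3)*(a^2 + 2*a) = a*(a - 3)*(a + 2)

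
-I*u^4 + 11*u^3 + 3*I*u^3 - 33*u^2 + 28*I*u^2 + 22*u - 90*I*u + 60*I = (u - 2)*(u + 5*I)*(u + 6*I)*(-I*u + I)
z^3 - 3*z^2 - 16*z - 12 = (z - 6)*(z + 1)*(z + 2)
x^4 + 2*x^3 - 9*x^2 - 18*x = x*(x - 3)*(x + 2)*(x + 3)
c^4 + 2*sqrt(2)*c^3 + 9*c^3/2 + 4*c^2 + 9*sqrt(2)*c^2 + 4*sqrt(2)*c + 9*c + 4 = (c + 1/2)*(c + 4)*(c + sqrt(2))^2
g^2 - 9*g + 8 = (g - 8)*(g - 1)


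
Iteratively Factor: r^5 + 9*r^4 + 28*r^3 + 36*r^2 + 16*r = (r + 1)*(r^4 + 8*r^3 + 20*r^2 + 16*r) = r*(r + 1)*(r^3 + 8*r^2 + 20*r + 16) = r*(r + 1)*(r + 2)*(r^2 + 6*r + 8) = r*(r + 1)*(r + 2)^2*(r + 4)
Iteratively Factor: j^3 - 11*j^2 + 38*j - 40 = (j - 4)*(j^2 - 7*j + 10) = (j - 5)*(j - 4)*(j - 2)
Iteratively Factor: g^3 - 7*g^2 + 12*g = (g - 3)*(g^2 - 4*g) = g*(g - 3)*(g - 4)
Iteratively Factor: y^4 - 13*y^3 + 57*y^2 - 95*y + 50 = (y - 5)*(y^3 - 8*y^2 + 17*y - 10) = (y - 5)*(y - 1)*(y^2 - 7*y + 10) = (y - 5)^2*(y - 1)*(y - 2)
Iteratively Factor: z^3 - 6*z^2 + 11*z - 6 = (z - 1)*(z^2 - 5*z + 6) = (z - 2)*(z - 1)*(z - 3)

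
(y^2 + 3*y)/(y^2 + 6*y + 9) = y/(y + 3)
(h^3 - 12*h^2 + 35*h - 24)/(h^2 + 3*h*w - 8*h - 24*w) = (h^2 - 4*h + 3)/(h + 3*w)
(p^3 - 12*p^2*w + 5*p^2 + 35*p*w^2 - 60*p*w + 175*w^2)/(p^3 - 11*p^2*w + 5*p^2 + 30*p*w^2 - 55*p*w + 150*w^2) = (p - 7*w)/(p - 6*w)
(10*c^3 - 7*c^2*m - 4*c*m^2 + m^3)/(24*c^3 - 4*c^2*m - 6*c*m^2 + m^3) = (5*c^2 - 6*c*m + m^2)/(12*c^2 - 8*c*m + m^2)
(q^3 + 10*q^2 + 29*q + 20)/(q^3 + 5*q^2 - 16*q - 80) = (q + 1)/(q - 4)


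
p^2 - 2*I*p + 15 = (p - 5*I)*(p + 3*I)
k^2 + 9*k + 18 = (k + 3)*(k + 6)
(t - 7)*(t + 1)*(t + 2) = t^3 - 4*t^2 - 19*t - 14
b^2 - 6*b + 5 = (b - 5)*(b - 1)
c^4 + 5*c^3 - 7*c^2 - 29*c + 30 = (c - 2)*(c - 1)*(c + 3)*(c + 5)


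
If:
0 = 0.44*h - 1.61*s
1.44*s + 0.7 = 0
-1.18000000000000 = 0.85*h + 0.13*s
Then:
No Solution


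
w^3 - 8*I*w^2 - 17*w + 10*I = (w - 5*I)*(w - 2*I)*(w - I)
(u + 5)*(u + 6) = u^2 + 11*u + 30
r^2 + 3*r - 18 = (r - 3)*(r + 6)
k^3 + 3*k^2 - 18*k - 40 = (k - 4)*(k + 2)*(k + 5)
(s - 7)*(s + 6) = s^2 - s - 42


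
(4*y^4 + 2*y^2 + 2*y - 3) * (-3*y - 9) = -12*y^5 - 36*y^4 - 6*y^3 - 24*y^2 - 9*y + 27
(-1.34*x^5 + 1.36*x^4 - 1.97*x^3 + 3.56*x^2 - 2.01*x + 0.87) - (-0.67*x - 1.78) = -1.34*x^5 + 1.36*x^4 - 1.97*x^3 + 3.56*x^2 - 1.34*x + 2.65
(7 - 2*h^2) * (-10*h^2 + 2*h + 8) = 20*h^4 - 4*h^3 - 86*h^2 + 14*h + 56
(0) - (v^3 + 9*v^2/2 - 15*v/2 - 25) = -v^3 - 9*v^2/2 + 15*v/2 + 25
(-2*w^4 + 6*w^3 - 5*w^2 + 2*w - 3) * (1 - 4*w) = 8*w^5 - 26*w^4 + 26*w^3 - 13*w^2 + 14*w - 3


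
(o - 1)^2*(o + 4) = o^3 + 2*o^2 - 7*o + 4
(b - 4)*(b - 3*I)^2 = b^3 - 4*b^2 - 6*I*b^2 - 9*b + 24*I*b + 36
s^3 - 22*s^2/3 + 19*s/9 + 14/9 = (s - 7)*(s - 2/3)*(s + 1/3)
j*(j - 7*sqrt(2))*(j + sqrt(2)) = j^3 - 6*sqrt(2)*j^2 - 14*j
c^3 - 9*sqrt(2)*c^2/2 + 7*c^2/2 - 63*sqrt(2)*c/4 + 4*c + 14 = (c + 7/2)*(c - 4*sqrt(2))*(c - sqrt(2)/2)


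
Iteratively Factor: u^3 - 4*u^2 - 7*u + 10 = (u + 2)*(u^2 - 6*u + 5) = (u - 5)*(u + 2)*(u - 1)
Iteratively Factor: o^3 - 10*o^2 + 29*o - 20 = (o - 4)*(o^2 - 6*o + 5) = (o - 5)*(o - 4)*(o - 1)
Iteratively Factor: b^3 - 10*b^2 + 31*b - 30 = (b - 2)*(b^2 - 8*b + 15) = (b - 3)*(b - 2)*(b - 5)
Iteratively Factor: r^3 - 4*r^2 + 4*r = (r - 2)*(r^2 - 2*r) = r*(r - 2)*(r - 2)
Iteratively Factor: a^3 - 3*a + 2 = (a - 1)*(a^2 + a - 2) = (a - 1)*(a + 2)*(a - 1)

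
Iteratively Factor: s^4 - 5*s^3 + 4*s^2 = (s - 1)*(s^3 - 4*s^2) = s*(s - 1)*(s^2 - 4*s) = s^2*(s - 1)*(s - 4)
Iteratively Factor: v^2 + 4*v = (v + 4)*(v)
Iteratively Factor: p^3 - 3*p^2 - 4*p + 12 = (p - 3)*(p^2 - 4) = (p - 3)*(p + 2)*(p - 2)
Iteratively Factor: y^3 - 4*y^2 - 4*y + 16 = (y + 2)*(y^2 - 6*y + 8) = (y - 2)*(y + 2)*(y - 4)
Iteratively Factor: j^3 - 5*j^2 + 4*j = (j - 1)*(j^2 - 4*j) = j*(j - 1)*(j - 4)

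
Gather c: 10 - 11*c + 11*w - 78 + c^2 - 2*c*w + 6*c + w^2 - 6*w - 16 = c^2 + c*(-2*w - 5) + w^2 + 5*w - 84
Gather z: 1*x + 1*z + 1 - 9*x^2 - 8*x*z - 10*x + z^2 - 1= -9*x^2 - 9*x + z^2 + z*(1 - 8*x)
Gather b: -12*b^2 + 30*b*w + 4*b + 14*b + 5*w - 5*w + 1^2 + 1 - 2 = -12*b^2 + b*(30*w + 18)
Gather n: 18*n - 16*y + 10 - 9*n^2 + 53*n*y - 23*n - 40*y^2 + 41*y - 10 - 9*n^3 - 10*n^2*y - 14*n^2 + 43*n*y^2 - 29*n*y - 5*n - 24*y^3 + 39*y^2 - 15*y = -9*n^3 + n^2*(-10*y - 23) + n*(43*y^2 + 24*y - 10) - 24*y^3 - y^2 + 10*y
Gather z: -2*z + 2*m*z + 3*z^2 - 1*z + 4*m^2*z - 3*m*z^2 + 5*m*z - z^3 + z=-z^3 + z^2*(3 - 3*m) + z*(4*m^2 + 7*m - 2)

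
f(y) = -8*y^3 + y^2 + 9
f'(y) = -24*y^2 + 2*y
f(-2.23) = 102.69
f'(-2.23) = -123.81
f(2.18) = -69.13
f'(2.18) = -109.70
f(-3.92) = 506.26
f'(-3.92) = -376.63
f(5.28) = -1140.71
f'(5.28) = -658.52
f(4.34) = -626.14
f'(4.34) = -443.37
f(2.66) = -134.49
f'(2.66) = -164.49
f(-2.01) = 78.00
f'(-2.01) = -100.98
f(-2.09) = 86.40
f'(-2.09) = -109.01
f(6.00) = -1683.00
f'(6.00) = -852.00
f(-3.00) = 234.00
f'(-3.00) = -222.00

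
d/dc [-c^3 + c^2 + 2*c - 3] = -3*c^2 + 2*c + 2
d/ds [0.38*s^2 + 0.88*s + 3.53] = 0.76*s + 0.88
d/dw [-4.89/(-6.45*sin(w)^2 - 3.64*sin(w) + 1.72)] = -(63.081*sin(w) + 17.7996)*cos(w)/(6.45*sin(w)^2 + 3.64*sin(w) - 1.72)^2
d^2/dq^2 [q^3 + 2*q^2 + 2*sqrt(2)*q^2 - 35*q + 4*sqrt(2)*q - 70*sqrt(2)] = 6*q + 4 + 4*sqrt(2)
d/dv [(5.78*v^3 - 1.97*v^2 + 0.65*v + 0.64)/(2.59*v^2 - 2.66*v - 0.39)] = (14.9702*v^4 - 30.7496*v^3 - 3.2059*v^2 - 1.7786*v + 1.4489)/(6.7081*v^4 - 13.7788*v^3 + 5.0554*v^2 + 2.0748*v + 0.1521)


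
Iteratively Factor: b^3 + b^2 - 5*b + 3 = (b - 1)*(b^2 + 2*b - 3) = (b - 1)*(b + 3)*(b - 1)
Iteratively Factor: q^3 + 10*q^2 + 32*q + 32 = (q + 2)*(q^2 + 8*q + 16) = (q + 2)*(q + 4)*(q + 4)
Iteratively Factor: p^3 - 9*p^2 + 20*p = (p - 4)*(p^2 - 5*p) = p*(p - 4)*(p - 5)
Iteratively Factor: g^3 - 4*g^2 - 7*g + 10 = (g - 1)*(g^2 - 3*g - 10) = (g - 5)*(g - 1)*(g + 2)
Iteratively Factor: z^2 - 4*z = (z)*(z - 4)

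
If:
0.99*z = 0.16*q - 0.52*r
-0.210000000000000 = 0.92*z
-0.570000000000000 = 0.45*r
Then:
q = -5.53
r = -1.27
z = -0.23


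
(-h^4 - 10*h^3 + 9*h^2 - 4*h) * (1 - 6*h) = 6*h^5 + 59*h^4 - 64*h^3 + 33*h^2 - 4*h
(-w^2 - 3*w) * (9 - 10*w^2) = 10*w^4 + 30*w^3 - 9*w^2 - 27*w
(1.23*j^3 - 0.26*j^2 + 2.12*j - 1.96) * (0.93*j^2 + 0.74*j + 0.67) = 1.1439*j^5 + 0.6684*j^4 + 2.6033*j^3 - 0.4282*j^2 - 0.0299999999999998*j - 1.3132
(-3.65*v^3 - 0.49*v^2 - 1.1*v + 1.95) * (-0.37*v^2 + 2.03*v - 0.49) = 1.3505*v^5 - 7.2282*v^4 + 1.2008*v^3 - 2.7144*v^2 + 4.4975*v - 0.9555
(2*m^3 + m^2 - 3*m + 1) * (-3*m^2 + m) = -6*m^5 - m^4 + 10*m^3 - 6*m^2 + m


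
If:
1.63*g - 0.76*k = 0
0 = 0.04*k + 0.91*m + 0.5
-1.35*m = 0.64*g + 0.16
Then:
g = 1.13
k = 2.43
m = -0.66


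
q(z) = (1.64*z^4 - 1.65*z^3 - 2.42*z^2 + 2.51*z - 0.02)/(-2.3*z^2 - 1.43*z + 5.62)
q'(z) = (4.6*z + 1.43)*(1.64*z^4 - 1.65*z^3 - 2.42*z^2 + 2.51*z - 0.02)/(-2.3*z^2 - 1.43*z + 5.62)^2 + (6.56*z^3 - 4.95*z^2 - 4.84*z + 2.51)/(-2.3*z^2 - 1.43*z + 5.62)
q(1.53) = -0.63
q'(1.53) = -0.85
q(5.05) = -13.36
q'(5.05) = -6.09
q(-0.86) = -0.39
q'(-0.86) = -0.03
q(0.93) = 0.05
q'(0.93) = -0.30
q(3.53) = -5.72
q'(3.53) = -3.96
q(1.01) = 0.03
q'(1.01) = -0.27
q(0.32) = 0.10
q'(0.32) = 0.20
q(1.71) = -0.84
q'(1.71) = -1.35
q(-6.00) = -34.69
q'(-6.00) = 9.56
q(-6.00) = -34.69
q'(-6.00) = 9.56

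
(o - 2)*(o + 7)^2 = o^3 + 12*o^2 + 21*o - 98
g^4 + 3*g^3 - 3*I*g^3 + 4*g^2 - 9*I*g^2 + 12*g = g*(g + 3)*(g - 4*I)*(g + I)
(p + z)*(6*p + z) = 6*p^2 + 7*p*z + z^2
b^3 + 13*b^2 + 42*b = b*(b + 6)*(b + 7)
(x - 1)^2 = x^2 - 2*x + 1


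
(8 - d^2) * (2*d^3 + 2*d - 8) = -2*d^5 + 14*d^3 + 8*d^2 + 16*d - 64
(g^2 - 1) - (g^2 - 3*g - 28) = 3*g + 27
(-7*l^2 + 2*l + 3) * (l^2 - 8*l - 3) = -7*l^4 + 58*l^3 + 8*l^2 - 30*l - 9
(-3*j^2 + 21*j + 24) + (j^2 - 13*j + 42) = -2*j^2 + 8*j + 66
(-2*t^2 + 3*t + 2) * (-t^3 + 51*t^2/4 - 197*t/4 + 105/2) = 2*t^5 - 57*t^4/2 + 539*t^3/4 - 909*t^2/4 + 59*t + 105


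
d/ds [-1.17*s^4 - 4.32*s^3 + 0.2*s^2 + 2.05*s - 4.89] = -4.68*s^3 - 12.96*s^2 + 0.4*s + 2.05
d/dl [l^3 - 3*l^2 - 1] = 3*l*(l - 2)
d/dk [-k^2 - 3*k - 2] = -2*k - 3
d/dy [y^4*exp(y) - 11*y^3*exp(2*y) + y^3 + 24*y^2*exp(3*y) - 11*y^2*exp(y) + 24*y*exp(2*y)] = y^4*exp(y) - 22*y^3*exp(2*y) + 4*y^3*exp(y) + 72*y^2*exp(3*y) - 33*y^2*exp(2*y) - 11*y^2*exp(y) + 3*y^2 + 48*y*exp(3*y) + 48*y*exp(2*y) - 22*y*exp(y) + 24*exp(2*y)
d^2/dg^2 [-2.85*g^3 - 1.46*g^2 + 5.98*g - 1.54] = -17.1*g - 2.92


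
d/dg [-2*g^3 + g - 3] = 1 - 6*g^2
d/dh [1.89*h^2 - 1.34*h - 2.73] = 3.78*h - 1.34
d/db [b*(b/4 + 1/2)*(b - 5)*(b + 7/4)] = b^3 - 15*b^2/16 - 61*b/8 - 35/8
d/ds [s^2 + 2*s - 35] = 2*s + 2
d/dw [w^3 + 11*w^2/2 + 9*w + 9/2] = 3*w^2 + 11*w + 9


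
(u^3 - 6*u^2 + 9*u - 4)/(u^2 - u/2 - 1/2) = 2*(u^2 - 5*u + 4)/(2*u + 1)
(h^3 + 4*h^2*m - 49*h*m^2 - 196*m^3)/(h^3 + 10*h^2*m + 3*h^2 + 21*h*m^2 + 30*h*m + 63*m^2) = (h^2 - 3*h*m - 28*m^2)/(h^2 + 3*h*m + 3*h + 9*m)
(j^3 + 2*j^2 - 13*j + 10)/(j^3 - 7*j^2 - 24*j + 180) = (j^2 - 3*j + 2)/(j^2 - 12*j + 36)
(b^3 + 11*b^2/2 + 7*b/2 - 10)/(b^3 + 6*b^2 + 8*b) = (2*b^2 + 3*b - 5)/(2*b*(b + 2))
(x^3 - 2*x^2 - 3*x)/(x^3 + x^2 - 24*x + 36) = x*(x + 1)/(x^2 + 4*x - 12)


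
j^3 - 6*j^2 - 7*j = j*(j - 7)*(j + 1)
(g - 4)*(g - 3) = g^2 - 7*g + 12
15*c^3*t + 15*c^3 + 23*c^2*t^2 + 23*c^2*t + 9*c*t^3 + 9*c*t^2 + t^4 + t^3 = (c + t)*(3*c + t)*(5*c + t)*(t + 1)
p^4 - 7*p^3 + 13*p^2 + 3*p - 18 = (p - 3)^2*(p - 2)*(p + 1)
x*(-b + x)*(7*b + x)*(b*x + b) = -7*b^3*x^2 - 7*b^3*x + 6*b^2*x^3 + 6*b^2*x^2 + b*x^4 + b*x^3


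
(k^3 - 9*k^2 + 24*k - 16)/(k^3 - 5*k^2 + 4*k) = (k - 4)/k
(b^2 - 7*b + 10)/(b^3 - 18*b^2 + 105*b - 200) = (b - 2)/(b^2 - 13*b + 40)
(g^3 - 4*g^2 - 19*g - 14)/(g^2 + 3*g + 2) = g - 7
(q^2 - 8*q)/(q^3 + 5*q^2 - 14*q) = (q - 8)/(q^2 + 5*q - 14)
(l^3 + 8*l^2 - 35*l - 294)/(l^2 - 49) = (l^2 + l - 42)/(l - 7)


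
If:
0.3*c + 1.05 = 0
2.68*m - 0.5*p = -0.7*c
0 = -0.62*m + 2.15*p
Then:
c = -3.50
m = 0.97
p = 0.28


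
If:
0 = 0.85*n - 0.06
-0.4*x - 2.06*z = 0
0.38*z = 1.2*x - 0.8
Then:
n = 0.07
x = 0.63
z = -0.12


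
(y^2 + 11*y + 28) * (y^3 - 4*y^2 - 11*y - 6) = y^5 + 7*y^4 - 27*y^3 - 239*y^2 - 374*y - 168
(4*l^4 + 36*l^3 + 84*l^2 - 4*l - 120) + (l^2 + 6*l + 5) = 4*l^4 + 36*l^3 + 85*l^2 + 2*l - 115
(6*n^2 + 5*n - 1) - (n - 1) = 6*n^2 + 4*n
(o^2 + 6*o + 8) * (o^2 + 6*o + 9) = o^4 + 12*o^3 + 53*o^2 + 102*o + 72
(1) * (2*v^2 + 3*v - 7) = 2*v^2 + 3*v - 7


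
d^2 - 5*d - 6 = (d - 6)*(d + 1)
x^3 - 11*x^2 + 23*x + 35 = (x - 7)*(x - 5)*(x + 1)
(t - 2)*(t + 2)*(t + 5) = t^3 + 5*t^2 - 4*t - 20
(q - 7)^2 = q^2 - 14*q + 49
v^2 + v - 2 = (v - 1)*(v + 2)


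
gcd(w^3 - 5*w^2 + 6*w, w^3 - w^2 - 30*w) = w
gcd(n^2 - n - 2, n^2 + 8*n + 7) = n + 1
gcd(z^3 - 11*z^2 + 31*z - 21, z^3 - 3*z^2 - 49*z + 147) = z^2 - 10*z + 21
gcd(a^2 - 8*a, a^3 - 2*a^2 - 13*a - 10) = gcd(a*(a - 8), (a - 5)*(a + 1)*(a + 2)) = 1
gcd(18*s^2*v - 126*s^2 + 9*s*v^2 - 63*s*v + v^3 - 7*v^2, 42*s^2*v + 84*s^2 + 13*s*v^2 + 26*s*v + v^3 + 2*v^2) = 6*s + v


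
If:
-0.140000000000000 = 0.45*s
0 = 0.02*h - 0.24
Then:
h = 12.00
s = -0.31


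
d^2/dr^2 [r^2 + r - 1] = 2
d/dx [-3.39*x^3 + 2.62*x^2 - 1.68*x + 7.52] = -10.17*x^2 + 5.24*x - 1.68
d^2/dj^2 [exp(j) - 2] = exp(j)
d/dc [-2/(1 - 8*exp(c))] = -16*exp(c)/(8*exp(c) - 1)^2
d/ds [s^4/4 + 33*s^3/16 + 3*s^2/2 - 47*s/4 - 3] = s^3 + 99*s^2/16 + 3*s - 47/4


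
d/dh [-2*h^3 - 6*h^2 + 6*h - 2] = -6*h^2 - 12*h + 6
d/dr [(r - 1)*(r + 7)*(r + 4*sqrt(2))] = 3*r^2 + 8*sqrt(2)*r + 12*r - 7 + 24*sqrt(2)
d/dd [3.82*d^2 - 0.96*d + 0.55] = 7.64*d - 0.96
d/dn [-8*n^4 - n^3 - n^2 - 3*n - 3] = -32*n^3 - 3*n^2 - 2*n - 3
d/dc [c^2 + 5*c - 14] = 2*c + 5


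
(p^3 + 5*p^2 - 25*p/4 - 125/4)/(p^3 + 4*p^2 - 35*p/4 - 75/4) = (2*p + 5)/(2*p + 3)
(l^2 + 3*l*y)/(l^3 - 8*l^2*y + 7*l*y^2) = (l + 3*y)/(l^2 - 8*l*y + 7*y^2)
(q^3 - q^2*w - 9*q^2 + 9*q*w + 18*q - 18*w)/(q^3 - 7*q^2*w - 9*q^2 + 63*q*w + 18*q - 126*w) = (q - w)/(q - 7*w)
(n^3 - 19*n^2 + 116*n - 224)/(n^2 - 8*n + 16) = (n^2 - 15*n + 56)/(n - 4)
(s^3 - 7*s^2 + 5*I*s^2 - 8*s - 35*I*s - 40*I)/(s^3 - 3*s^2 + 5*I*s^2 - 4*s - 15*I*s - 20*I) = (s - 8)/(s - 4)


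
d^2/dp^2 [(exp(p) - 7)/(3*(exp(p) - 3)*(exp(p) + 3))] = (exp(4*p) - 28*exp(3*p) + 54*exp(2*p) - 252*exp(p) + 81)*exp(p)/(3*(exp(6*p) - 27*exp(4*p) + 243*exp(2*p) - 729))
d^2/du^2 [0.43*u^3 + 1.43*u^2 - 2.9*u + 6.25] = 2.58*u + 2.86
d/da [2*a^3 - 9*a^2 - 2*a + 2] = 6*a^2 - 18*a - 2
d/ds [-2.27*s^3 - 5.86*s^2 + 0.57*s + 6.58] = -6.81*s^2 - 11.72*s + 0.57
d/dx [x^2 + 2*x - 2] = 2*x + 2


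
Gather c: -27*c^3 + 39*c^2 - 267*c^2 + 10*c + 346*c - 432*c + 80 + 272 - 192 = -27*c^3 - 228*c^2 - 76*c + 160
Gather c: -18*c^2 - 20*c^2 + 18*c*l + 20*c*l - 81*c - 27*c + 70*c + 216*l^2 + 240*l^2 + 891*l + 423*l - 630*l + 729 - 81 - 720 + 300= -38*c^2 + c*(38*l - 38) + 456*l^2 + 684*l + 228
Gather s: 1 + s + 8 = s + 9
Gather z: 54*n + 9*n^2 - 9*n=9*n^2 + 45*n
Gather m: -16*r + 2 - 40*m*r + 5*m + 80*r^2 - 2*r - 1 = m*(5 - 40*r) + 80*r^2 - 18*r + 1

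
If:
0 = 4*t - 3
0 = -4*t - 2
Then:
No Solution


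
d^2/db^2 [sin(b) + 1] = -sin(b)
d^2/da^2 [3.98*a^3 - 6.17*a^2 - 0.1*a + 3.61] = 23.88*a - 12.34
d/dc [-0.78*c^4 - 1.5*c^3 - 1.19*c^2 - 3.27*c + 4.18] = -3.12*c^3 - 4.5*c^2 - 2.38*c - 3.27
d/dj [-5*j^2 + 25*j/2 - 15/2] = 25/2 - 10*j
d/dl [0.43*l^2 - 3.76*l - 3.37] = 0.86*l - 3.76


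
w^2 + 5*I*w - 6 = (w + 2*I)*(w + 3*I)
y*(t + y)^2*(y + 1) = t^2*y^2 + t^2*y + 2*t*y^3 + 2*t*y^2 + y^4 + y^3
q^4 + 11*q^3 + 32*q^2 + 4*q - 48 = (q - 1)*(q + 2)*(q + 4)*(q + 6)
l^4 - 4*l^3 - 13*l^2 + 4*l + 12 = (l - 6)*(l - 1)*(l + 1)*(l + 2)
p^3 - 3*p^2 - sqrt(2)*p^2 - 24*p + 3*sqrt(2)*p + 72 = (p - 3)*(p - 4*sqrt(2))*(p + 3*sqrt(2))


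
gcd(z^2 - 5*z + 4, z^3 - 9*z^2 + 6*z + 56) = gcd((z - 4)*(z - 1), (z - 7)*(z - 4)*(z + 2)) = z - 4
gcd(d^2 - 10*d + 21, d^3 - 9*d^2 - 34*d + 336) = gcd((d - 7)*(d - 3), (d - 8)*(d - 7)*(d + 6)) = d - 7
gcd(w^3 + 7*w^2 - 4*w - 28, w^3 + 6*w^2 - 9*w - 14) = w^2 + 5*w - 14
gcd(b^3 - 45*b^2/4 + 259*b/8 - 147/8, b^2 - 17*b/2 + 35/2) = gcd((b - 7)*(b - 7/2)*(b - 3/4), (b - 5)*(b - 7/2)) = b - 7/2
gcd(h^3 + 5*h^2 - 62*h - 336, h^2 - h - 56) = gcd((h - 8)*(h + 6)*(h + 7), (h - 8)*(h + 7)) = h^2 - h - 56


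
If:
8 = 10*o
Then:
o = 4/5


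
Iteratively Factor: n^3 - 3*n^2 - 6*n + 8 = (n + 2)*(n^2 - 5*n + 4) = (n - 1)*(n + 2)*(n - 4)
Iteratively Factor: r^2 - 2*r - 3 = (r - 3)*(r + 1)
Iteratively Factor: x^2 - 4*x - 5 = (x + 1)*(x - 5)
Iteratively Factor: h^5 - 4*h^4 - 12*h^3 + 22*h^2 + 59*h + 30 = (h + 1)*(h^4 - 5*h^3 - 7*h^2 + 29*h + 30) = (h - 5)*(h + 1)*(h^3 - 7*h - 6) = (h - 5)*(h + 1)*(h + 2)*(h^2 - 2*h - 3) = (h - 5)*(h - 3)*(h + 1)*(h + 2)*(h + 1)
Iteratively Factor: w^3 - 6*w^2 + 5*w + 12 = (w - 4)*(w^2 - 2*w - 3) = (w - 4)*(w + 1)*(w - 3)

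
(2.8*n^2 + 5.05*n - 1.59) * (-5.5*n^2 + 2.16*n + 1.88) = -15.4*n^4 - 21.727*n^3 + 24.917*n^2 + 6.0596*n - 2.9892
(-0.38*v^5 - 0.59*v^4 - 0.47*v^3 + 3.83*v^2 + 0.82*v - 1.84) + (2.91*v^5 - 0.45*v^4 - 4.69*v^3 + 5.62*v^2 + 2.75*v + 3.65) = 2.53*v^5 - 1.04*v^4 - 5.16*v^3 + 9.45*v^2 + 3.57*v + 1.81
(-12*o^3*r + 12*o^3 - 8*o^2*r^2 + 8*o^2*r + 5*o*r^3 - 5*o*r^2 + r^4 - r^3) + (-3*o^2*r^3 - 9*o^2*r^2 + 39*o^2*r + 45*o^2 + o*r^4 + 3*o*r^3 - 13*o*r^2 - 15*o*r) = -12*o^3*r + 12*o^3 - 3*o^2*r^3 - 17*o^2*r^2 + 47*o^2*r + 45*o^2 + o*r^4 + 8*o*r^3 - 18*o*r^2 - 15*o*r + r^4 - r^3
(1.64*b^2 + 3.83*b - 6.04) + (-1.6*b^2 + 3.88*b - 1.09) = 0.0399999999999998*b^2 + 7.71*b - 7.13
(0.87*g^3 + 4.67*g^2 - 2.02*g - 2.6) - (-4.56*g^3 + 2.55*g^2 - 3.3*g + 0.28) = 5.43*g^3 + 2.12*g^2 + 1.28*g - 2.88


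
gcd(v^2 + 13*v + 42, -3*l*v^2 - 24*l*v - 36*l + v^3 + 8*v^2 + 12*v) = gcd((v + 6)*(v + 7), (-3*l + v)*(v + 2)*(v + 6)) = v + 6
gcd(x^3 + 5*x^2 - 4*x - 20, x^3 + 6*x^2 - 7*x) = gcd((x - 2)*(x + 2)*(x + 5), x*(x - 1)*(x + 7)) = 1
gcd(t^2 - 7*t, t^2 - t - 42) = t - 7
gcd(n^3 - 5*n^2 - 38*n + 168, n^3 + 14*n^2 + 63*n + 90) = n + 6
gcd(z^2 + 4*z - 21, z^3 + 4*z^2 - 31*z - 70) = z + 7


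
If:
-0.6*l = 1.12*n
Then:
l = -1.86666666666667*n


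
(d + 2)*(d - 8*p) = d^2 - 8*d*p + 2*d - 16*p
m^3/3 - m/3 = m*(m/3 + 1/3)*(m - 1)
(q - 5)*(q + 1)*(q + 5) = q^3 + q^2 - 25*q - 25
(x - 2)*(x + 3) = x^2 + x - 6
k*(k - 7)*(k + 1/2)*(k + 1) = k^4 - 11*k^3/2 - 10*k^2 - 7*k/2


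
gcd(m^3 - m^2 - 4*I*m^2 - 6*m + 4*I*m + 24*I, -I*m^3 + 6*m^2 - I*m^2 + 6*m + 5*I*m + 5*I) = 1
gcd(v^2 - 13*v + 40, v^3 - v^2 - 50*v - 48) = v - 8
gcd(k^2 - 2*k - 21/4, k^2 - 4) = 1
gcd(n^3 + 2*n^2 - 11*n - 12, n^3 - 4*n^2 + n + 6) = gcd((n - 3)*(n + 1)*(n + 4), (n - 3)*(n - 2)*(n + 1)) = n^2 - 2*n - 3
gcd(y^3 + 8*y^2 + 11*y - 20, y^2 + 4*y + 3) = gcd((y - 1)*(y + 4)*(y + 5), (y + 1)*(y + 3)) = 1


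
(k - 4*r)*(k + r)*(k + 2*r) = k^3 - k^2*r - 10*k*r^2 - 8*r^3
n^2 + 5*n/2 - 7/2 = (n - 1)*(n + 7/2)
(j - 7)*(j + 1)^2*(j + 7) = j^4 + 2*j^3 - 48*j^2 - 98*j - 49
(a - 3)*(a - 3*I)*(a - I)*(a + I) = a^4 - 3*a^3 - 3*I*a^3 + a^2 + 9*I*a^2 - 3*a - 3*I*a + 9*I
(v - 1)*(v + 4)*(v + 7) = v^3 + 10*v^2 + 17*v - 28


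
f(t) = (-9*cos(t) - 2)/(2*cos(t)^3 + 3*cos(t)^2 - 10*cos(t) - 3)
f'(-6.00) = -0.37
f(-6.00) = 1.32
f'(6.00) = 0.37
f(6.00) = 1.32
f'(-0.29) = 0.38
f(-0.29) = 1.32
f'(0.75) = -0.55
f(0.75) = 1.08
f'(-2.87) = -0.00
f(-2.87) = 0.87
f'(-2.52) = 0.06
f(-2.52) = 0.88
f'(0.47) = -0.51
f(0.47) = 1.24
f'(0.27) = -0.36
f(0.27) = 1.32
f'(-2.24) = 0.31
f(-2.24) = 0.92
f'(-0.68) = 0.56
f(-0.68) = 1.12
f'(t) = (-9*cos(t) - 2)*(6*sin(t)*cos(t)^2 + 6*sin(t)*cos(t) - 10*sin(t))/(2*cos(t)^3 + 3*cos(t)^2 - 10*cos(t) - 3)^2 + 9*sin(t)/(2*cos(t)^3 + 3*cos(t)^2 - 10*cos(t) - 3) = -(39*cos(t) + 39*cos(2*t)/2 + 9*cos(3*t) + 53/2)*sin(t)/((cos(t) + 3)^2*(3*cos(t) - cos(2*t))^2)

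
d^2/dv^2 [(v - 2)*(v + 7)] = 2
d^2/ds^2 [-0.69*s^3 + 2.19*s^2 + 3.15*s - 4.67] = 4.38 - 4.14*s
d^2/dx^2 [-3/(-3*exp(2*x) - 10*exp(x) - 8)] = 6*(4*(3*exp(x) + 5)^2*exp(x) - (6*exp(x) + 5)*(3*exp(2*x) + 10*exp(x) + 8))*exp(x)/(3*exp(2*x) + 10*exp(x) + 8)^3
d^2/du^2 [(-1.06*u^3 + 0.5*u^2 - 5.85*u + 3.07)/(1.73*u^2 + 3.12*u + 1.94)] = (-3.5527136788005e-15*u^5 + 1.4210854715202e-14*u^4 - 53.9363140000001*u^3 + 6.56480999999997*u^2 + 193.289916*u + 113.743508)/(5.177717*u^6 + 28.013544*u^5 + 67.940214*u^4 + 93.199392*u^3 + 76.187292*u^2 + 35.227296*u + 7.301384)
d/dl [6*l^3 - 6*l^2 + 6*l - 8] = 18*l^2 - 12*l + 6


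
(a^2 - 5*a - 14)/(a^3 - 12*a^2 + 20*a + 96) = (a - 7)/(a^2 - 14*a + 48)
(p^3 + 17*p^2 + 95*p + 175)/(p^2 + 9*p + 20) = (p^2 + 12*p + 35)/(p + 4)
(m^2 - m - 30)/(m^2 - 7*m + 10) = (m^2 - m - 30)/(m^2 - 7*m + 10)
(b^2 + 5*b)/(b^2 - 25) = b/(b - 5)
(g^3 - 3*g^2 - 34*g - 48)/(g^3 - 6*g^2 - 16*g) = (g + 3)/g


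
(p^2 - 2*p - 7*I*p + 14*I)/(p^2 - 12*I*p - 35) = (p - 2)/(p - 5*I)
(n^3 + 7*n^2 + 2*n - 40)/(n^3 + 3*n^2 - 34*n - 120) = (n - 2)/(n - 6)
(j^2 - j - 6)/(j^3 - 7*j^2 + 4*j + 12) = (j^2 - j - 6)/(j^3 - 7*j^2 + 4*j + 12)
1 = 1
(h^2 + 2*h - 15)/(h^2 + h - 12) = (h + 5)/(h + 4)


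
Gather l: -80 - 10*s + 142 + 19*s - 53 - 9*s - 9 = 0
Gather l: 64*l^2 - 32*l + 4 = 64*l^2 - 32*l + 4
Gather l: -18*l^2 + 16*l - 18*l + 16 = -18*l^2 - 2*l + 16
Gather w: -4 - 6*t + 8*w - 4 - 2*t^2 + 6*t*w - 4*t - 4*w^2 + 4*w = -2*t^2 - 10*t - 4*w^2 + w*(6*t + 12) - 8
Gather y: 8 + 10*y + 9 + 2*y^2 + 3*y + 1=2*y^2 + 13*y + 18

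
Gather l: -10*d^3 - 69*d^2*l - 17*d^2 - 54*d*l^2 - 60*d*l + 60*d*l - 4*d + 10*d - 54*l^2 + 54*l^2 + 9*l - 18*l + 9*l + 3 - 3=-10*d^3 - 69*d^2*l - 17*d^2 - 54*d*l^2 + 6*d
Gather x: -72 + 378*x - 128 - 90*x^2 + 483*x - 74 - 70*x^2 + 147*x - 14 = -160*x^2 + 1008*x - 288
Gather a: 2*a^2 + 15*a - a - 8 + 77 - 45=2*a^2 + 14*a + 24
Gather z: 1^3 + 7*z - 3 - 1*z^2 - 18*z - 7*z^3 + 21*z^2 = -7*z^3 + 20*z^2 - 11*z - 2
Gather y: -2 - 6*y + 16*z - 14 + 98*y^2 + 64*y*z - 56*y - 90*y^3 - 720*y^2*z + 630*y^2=-90*y^3 + y^2*(728 - 720*z) + y*(64*z - 62) + 16*z - 16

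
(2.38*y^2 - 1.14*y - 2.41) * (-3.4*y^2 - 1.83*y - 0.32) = -8.092*y^4 - 0.479400000000001*y^3 + 9.5186*y^2 + 4.7751*y + 0.7712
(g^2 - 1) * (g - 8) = g^3 - 8*g^2 - g + 8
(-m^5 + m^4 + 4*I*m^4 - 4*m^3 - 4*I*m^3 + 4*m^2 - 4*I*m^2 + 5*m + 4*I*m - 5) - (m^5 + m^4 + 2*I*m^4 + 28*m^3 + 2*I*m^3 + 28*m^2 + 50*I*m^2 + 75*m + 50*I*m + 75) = -2*m^5 + 2*I*m^4 - 32*m^3 - 6*I*m^3 - 24*m^2 - 54*I*m^2 - 70*m - 46*I*m - 80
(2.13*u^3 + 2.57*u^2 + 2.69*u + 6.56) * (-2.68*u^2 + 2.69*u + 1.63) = -5.7084*u^5 - 1.1579*u^4 + 3.176*u^3 - 6.1556*u^2 + 22.0311*u + 10.6928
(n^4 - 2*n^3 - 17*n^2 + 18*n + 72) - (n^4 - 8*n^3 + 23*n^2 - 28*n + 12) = 6*n^3 - 40*n^2 + 46*n + 60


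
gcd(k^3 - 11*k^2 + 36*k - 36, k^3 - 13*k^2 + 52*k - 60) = k^2 - 8*k + 12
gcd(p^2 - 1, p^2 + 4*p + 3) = p + 1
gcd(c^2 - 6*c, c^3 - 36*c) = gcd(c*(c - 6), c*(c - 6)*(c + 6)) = c^2 - 6*c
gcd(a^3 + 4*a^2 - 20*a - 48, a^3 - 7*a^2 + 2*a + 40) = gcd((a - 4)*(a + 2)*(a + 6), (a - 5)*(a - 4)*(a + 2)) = a^2 - 2*a - 8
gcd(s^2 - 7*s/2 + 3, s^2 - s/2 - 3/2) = s - 3/2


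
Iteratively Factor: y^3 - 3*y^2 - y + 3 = (y - 1)*(y^2 - 2*y - 3) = (y - 3)*(y - 1)*(y + 1)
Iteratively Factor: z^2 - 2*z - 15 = (z - 5)*(z + 3)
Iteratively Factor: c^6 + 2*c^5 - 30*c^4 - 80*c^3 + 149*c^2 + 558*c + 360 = (c + 4)*(c^5 - 2*c^4 - 22*c^3 + 8*c^2 + 117*c + 90) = (c + 1)*(c + 4)*(c^4 - 3*c^3 - 19*c^2 + 27*c + 90) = (c + 1)*(c + 2)*(c + 4)*(c^3 - 5*c^2 - 9*c + 45) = (c + 1)*(c + 2)*(c + 3)*(c + 4)*(c^2 - 8*c + 15) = (c - 5)*(c + 1)*(c + 2)*(c + 3)*(c + 4)*(c - 3)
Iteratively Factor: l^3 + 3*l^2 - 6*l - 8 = (l + 4)*(l^2 - l - 2) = (l - 2)*(l + 4)*(l + 1)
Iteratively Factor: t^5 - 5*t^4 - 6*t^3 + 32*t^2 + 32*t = (t + 1)*(t^4 - 6*t^3 + 32*t) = t*(t + 1)*(t^3 - 6*t^2 + 32) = t*(t + 1)*(t + 2)*(t^2 - 8*t + 16) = t*(t - 4)*(t + 1)*(t + 2)*(t - 4)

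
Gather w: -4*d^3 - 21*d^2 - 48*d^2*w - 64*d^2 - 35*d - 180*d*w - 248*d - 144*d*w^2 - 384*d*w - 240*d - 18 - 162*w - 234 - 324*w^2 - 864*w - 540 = -4*d^3 - 85*d^2 - 523*d + w^2*(-144*d - 324) + w*(-48*d^2 - 564*d - 1026) - 792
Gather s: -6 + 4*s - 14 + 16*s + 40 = 20*s + 20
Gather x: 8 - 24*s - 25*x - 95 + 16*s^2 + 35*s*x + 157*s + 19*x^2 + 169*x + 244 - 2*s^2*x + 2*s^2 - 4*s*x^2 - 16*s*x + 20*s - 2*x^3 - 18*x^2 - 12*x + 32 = 18*s^2 + 153*s - 2*x^3 + x^2*(1 - 4*s) + x*(-2*s^2 + 19*s + 132) + 189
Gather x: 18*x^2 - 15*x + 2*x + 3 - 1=18*x^2 - 13*x + 2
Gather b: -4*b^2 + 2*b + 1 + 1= -4*b^2 + 2*b + 2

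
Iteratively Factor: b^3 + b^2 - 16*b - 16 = (b + 1)*(b^2 - 16) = (b + 1)*(b + 4)*(b - 4)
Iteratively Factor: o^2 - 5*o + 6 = (o - 3)*(o - 2)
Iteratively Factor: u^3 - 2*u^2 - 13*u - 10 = (u - 5)*(u^2 + 3*u + 2) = (u - 5)*(u + 1)*(u + 2)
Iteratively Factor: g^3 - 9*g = (g - 3)*(g^2 + 3*g) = g*(g - 3)*(g + 3)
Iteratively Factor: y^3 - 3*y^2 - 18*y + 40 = (y + 4)*(y^2 - 7*y + 10) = (y - 2)*(y + 4)*(y - 5)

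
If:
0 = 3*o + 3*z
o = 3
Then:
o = 3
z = -3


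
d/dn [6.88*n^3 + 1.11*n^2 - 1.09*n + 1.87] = 20.64*n^2 + 2.22*n - 1.09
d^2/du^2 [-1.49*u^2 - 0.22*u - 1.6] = -2.98000000000000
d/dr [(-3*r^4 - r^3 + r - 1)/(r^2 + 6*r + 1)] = (-6*r^5 - 55*r^4 - 24*r^3 - 4*r^2 + 2*r + 7)/(r^4 + 12*r^3 + 38*r^2 + 12*r + 1)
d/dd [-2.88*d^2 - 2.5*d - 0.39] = -5.76*d - 2.5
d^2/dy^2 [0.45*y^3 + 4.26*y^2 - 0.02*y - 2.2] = 2.7*y + 8.52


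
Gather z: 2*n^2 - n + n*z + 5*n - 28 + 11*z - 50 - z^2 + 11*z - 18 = 2*n^2 + 4*n - z^2 + z*(n + 22) - 96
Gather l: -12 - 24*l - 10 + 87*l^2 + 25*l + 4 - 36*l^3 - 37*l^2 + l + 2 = -36*l^3 + 50*l^2 + 2*l - 16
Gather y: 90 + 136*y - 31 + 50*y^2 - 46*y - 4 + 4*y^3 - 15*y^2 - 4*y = 4*y^3 + 35*y^2 + 86*y + 55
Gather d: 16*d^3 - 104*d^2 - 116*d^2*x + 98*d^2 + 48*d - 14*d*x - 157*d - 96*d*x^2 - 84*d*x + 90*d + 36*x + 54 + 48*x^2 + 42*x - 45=16*d^3 + d^2*(-116*x - 6) + d*(-96*x^2 - 98*x - 19) + 48*x^2 + 78*x + 9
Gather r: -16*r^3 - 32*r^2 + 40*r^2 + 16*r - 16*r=-16*r^3 + 8*r^2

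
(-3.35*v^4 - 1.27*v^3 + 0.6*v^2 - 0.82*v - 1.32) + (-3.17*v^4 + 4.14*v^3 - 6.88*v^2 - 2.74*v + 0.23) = -6.52*v^4 + 2.87*v^3 - 6.28*v^2 - 3.56*v - 1.09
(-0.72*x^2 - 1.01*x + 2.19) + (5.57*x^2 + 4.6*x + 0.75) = 4.85*x^2 + 3.59*x + 2.94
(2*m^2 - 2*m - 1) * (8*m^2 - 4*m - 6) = 16*m^4 - 24*m^3 - 12*m^2 + 16*m + 6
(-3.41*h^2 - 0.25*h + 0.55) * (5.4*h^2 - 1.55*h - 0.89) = -18.414*h^4 + 3.9355*h^3 + 6.3924*h^2 - 0.63*h - 0.4895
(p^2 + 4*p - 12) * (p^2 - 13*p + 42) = p^4 - 9*p^3 - 22*p^2 + 324*p - 504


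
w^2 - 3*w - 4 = (w - 4)*(w + 1)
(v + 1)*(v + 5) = v^2 + 6*v + 5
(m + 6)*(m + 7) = m^2 + 13*m + 42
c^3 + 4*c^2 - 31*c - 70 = (c - 5)*(c + 2)*(c + 7)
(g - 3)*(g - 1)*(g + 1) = g^3 - 3*g^2 - g + 3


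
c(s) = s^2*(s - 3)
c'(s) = s^2 + 2*s*(s - 3)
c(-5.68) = -280.04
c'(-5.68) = 130.87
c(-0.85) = -2.78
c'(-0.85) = 7.27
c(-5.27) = -229.68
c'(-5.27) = 114.94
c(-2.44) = -32.39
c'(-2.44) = 32.50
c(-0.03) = -0.00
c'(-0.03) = 0.18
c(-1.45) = -9.36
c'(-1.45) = 15.01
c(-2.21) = -25.45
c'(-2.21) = 27.91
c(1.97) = -4.00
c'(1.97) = -0.18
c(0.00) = 0.00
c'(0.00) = 0.00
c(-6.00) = -324.00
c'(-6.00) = 144.00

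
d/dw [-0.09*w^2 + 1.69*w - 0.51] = 1.69 - 0.18*w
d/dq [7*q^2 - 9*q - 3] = 14*q - 9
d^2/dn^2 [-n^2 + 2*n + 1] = -2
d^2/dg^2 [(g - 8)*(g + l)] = 2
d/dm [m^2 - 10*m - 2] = 2*m - 10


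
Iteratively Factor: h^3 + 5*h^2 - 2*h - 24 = (h + 3)*(h^2 + 2*h - 8) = (h - 2)*(h + 3)*(h + 4)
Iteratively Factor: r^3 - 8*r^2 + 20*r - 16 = (r - 2)*(r^2 - 6*r + 8) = (r - 4)*(r - 2)*(r - 2)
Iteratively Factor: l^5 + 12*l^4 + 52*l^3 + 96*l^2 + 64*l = (l + 4)*(l^4 + 8*l^3 + 20*l^2 + 16*l) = (l + 2)*(l + 4)*(l^3 + 6*l^2 + 8*l) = l*(l + 2)*(l + 4)*(l^2 + 6*l + 8) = l*(l + 2)*(l + 4)^2*(l + 2)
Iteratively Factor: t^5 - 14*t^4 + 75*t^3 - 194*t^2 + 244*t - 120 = (t - 2)*(t^4 - 12*t^3 + 51*t^2 - 92*t + 60) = (t - 2)^2*(t^3 - 10*t^2 + 31*t - 30) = (t - 3)*(t - 2)^2*(t^2 - 7*t + 10) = (t - 5)*(t - 3)*(t - 2)^2*(t - 2)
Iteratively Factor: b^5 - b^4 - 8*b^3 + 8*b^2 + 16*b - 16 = (b - 2)*(b^4 + b^3 - 6*b^2 - 4*b + 8) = (b - 2)^2*(b^3 + 3*b^2 - 4) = (b - 2)^2*(b - 1)*(b^2 + 4*b + 4) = (b - 2)^2*(b - 1)*(b + 2)*(b + 2)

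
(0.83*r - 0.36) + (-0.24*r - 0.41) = 0.59*r - 0.77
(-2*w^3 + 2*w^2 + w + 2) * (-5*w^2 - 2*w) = 10*w^5 - 6*w^4 - 9*w^3 - 12*w^2 - 4*w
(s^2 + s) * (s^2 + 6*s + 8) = s^4 + 7*s^3 + 14*s^2 + 8*s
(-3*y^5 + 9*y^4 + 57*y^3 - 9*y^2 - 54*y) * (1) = -3*y^5 + 9*y^4 + 57*y^3 - 9*y^2 - 54*y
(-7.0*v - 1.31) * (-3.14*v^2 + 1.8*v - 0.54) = 21.98*v^3 - 8.4866*v^2 + 1.422*v + 0.7074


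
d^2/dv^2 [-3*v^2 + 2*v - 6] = -6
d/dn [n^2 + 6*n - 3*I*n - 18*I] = 2*n + 6 - 3*I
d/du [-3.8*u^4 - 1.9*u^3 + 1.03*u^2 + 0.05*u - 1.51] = -15.2*u^3 - 5.7*u^2 + 2.06*u + 0.05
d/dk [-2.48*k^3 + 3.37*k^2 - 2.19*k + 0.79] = -7.44*k^2 + 6.74*k - 2.19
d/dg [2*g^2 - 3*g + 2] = 4*g - 3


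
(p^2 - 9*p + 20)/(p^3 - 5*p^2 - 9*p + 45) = (p - 4)/(p^2 - 9)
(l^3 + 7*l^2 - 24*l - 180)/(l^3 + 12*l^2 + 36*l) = (l - 5)/l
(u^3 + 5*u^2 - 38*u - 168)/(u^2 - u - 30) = (u^2 + 11*u + 28)/(u + 5)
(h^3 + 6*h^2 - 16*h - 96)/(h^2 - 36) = (h^2 - 16)/(h - 6)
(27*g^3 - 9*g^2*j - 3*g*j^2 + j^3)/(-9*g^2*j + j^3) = (-3*g + j)/j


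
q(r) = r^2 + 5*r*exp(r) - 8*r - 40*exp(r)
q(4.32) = -1399.37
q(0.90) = -93.71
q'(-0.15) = -39.07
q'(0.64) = -67.03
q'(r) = 5*r*exp(r) + 2*r - 35*exp(r) - 8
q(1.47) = -151.60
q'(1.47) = -125.32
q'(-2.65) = -16.71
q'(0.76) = -73.19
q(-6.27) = 89.34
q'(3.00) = -403.71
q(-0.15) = -33.85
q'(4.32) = -1006.89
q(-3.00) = 30.26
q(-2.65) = 24.46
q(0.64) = -74.50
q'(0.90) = -81.22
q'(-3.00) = -16.49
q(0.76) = -82.91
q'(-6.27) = -20.67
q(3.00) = -517.14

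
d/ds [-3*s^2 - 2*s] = -6*s - 2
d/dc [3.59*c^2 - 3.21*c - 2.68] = 7.18*c - 3.21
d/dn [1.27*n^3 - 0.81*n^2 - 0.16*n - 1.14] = 3.81*n^2 - 1.62*n - 0.16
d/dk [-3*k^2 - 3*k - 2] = -6*k - 3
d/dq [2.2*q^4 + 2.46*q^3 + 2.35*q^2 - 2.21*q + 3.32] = 8.8*q^3 + 7.38*q^2 + 4.7*q - 2.21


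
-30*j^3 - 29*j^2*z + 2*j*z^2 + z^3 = (-5*j + z)*(j + z)*(6*j + z)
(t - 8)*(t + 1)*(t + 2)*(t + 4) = t^4 - t^3 - 42*t^2 - 104*t - 64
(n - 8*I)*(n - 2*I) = n^2 - 10*I*n - 16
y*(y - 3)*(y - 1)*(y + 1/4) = y^4 - 15*y^3/4 + 2*y^2 + 3*y/4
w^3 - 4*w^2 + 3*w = w*(w - 3)*(w - 1)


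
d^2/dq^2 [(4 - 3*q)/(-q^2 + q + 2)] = 2*((7 - 9*q)*(-q^2 + q + 2) - (2*q - 1)^2*(3*q - 4))/(-q^2 + q + 2)^3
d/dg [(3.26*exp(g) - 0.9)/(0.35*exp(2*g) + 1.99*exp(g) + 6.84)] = (-1.141*exp(2*g) + 0.63*exp(g) + 24.0894)*exp(g)/(0.1225*exp(4*g) + 1.393*exp(3*g) + 8.7481*exp(2*g) + 27.2232*exp(g) + 46.7856)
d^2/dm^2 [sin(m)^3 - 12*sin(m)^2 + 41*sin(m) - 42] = -9*sin(m)^3 + 48*sin(m)^2 - 35*sin(m) - 24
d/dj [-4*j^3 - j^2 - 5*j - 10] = -12*j^2 - 2*j - 5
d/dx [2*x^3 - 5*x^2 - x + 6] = 6*x^2 - 10*x - 1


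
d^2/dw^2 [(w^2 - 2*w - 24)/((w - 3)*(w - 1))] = 2*(2*w^3 - 81*w^2 + 306*w - 327)/(w^6 - 12*w^5 + 57*w^4 - 136*w^3 + 171*w^2 - 108*w + 27)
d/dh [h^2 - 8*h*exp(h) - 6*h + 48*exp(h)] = -8*h*exp(h) + 2*h + 40*exp(h) - 6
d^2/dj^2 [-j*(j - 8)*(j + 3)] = 10 - 6*j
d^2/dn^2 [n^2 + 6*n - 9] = 2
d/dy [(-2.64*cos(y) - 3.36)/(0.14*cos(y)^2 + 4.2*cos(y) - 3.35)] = (0.3696*sin(y)^2 - 0.940799999999999*cos(y) - 23.3256)*sin(y)/(0.14*cos(y)^2 + 4.2*cos(y) - 3.35)^2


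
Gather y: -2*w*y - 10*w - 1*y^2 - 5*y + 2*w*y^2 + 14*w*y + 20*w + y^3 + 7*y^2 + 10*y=10*w + y^3 + y^2*(2*w + 6) + y*(12*w + 5)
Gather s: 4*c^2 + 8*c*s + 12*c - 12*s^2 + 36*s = 4*c^2 + 12*c - 12*s^2 + s*(8*c + 36)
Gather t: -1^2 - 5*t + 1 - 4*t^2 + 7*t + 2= -4*t^2 + 2*t + 2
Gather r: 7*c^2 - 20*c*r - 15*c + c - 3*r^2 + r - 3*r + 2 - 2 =7*c^2 - 14*c - 3*r^2 + r*(-20*c - 2)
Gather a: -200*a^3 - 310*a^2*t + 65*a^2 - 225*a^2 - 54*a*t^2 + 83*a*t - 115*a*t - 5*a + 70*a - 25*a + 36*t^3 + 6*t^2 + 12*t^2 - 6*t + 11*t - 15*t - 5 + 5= -200*a^3 + a^2*(-310*t - 160) + a*(-54*t^2 - 32*t + 40) + 36*t^3 + 18*t^2 - 10*t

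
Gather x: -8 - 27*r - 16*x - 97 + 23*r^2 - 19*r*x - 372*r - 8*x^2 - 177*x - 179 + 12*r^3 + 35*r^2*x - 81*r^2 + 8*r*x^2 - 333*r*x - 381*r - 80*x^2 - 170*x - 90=12*r^3 - 58*r^2 - 780*r + x^2*(8*r - 88) + x*(35*r^2 - 352*r - 363) - 374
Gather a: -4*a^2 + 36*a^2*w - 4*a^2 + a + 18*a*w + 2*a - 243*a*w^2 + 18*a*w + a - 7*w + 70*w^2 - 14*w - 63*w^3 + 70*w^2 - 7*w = a^2*(36*w - 8) + a*(-243*w^2 + 36*w + 4) - 63*w^3 + 140*w^2 - 28*w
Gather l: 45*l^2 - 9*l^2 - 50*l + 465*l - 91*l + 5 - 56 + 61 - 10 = 36*l^2 + 324*l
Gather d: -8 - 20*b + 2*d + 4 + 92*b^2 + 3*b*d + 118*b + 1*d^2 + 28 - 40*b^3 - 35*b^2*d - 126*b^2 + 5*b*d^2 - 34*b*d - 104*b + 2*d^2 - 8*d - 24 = -40*b^3 - 34*b^2 - 6*b + d^2*(5*b + 3) + d*(-35*b^2 - 31*b - 6)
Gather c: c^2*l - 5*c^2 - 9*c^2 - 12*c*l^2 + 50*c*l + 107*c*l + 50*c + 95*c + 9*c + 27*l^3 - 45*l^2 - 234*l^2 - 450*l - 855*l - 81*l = c^2*(l - 14) + c*(-12*l^2 + 157*l + 154) + 27*l^3 - 279*l^2 - 1386*l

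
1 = 1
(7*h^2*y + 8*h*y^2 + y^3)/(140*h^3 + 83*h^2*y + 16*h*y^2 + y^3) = y*(h + y)/(20*h^2 + 9*h*y + y^2)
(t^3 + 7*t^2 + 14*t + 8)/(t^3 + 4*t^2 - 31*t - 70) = (t^2 + 5*t + 4)/(t^2 + 2*t - 35)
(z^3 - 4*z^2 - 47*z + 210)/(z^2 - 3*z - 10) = (z^2 + z - 42)/(z + 2)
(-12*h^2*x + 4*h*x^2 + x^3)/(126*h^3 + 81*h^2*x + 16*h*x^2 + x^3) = x*(-2*h + x)/(21*h^2 + 10*h*x + x^2)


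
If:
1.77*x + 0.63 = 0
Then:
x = -0.36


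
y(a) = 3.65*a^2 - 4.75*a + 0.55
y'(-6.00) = -48.55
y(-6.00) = 160.45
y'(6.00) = 39.05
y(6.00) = 103.45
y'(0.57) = -0.59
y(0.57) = -0.97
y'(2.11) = 10.65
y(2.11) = 6.78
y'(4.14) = 25.47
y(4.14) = 43.44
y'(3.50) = 20.80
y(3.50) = 28.64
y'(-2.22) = -20.96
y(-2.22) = 29.08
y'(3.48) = 20.65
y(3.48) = 28.22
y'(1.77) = 8.17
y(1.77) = 3.58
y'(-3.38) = -29.42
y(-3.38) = 58.30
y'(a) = 7.3*a - 4.75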